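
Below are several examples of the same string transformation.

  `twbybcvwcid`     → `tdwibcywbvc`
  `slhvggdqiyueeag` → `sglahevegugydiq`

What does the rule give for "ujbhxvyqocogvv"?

uvjvbghoxcvoyq

In each case the input is transformed by: take characters alternately from the front and the back (1st, last, 2nd, 2nd-last, ...).
So "ujbhxvyqocogvv" becomes "uvjvbghoxcvoyq".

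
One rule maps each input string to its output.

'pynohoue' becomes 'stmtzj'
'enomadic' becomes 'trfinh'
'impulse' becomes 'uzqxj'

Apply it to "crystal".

The pattern: delete the first 2 characters, then shift every letter 5 places forward in the alphabet (wrapping around).
Applying both steps to "crystal": "ystal", then "dxyfq".

dxyfq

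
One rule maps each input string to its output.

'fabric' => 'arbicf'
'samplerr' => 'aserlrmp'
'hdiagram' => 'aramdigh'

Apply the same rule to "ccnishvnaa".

The rule is to sort the characters into alphabetical order, then take characters alternately from the front and the back (1st, last, 2nd, 2nd-last, ...).
Starting from "ccnishvnaa": after the first operation, "aacchinnsv"; after the second, "avascncnhi".
(Check on "samplerr": → "aelmprrs" → "aserlrmp" ✓)

avascncnhi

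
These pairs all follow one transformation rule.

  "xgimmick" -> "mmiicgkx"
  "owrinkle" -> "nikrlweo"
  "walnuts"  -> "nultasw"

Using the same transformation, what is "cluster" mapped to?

The pattern: take characters alternately from the front and the back (1st, last, 2nd, 2nd-last, ...), then reverse the string.
On "cluster": the first step gives "crleuts", and the second then gives "stuelrc".
(Check on "owrinkle": → "oewlrkin" → "nikrlweo" ✓)

stuelrc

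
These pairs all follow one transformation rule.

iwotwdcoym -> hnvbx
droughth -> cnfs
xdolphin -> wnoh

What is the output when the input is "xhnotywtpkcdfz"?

Looking at the pairs, the operation is to keep every other character starting from the first (positions 1st, 3rd, 5th, ...), then shift every letter 1 place backward in the alphabet (wrapping around).
Applying both steps to "xhnotywtpkcdfz": "xntwpcf", then "wmsvobe".
(Check on "droughth": → "dogt" → "cnfs" ✓)

wmsvobe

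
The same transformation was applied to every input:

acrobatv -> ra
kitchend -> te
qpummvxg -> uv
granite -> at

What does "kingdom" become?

no

The pattern: keep one character in every 3, starting at position 3 (positions 3rd, 6th, 9th, ...).
So "kingdom" becomes "no".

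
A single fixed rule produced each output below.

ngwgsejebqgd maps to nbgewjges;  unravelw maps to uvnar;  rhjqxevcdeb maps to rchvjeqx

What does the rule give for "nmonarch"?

namno

The rule is to delete the last 3 characters, then take characters alternately from the front and the back (1st, last, 2nd, 2nd-last, ...).
On "nmonarch" that produces "namno".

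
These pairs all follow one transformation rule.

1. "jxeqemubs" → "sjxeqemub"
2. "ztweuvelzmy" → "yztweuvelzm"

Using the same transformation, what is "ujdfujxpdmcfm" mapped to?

The rule is to move the last character to the front.
"ujdfujxpdmcfm" → "mujdfujxpdmcf".

mujdfujxpdmcf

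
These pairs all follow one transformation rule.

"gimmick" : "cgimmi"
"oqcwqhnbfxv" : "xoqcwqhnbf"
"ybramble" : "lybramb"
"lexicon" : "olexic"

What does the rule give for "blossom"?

obloss

Each output is the input with this applied: delete the last character, then move the last character to the front.
On "blossom": the first step gives "blosso", and the second then gives "obloss".
(Check on "lexicon": → "lexico" → "olexic" ✓)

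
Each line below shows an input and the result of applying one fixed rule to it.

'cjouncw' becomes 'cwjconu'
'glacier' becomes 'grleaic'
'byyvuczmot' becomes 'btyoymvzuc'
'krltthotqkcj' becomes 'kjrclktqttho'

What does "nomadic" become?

ncoimda

What's happening: take characters alternately from the front and the back (1st, last, 2nd, 2nd-last, ...).
For "nomadic" the result is "ncoimda".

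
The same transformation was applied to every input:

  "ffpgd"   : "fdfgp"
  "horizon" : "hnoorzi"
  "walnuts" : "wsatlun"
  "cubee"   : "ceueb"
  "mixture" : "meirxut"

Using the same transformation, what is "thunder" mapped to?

trheudn

Rule — take characters alternately from the front and the back (1st, last, 2nd, 2nd-last, ...).
"thunder" → "trheudn".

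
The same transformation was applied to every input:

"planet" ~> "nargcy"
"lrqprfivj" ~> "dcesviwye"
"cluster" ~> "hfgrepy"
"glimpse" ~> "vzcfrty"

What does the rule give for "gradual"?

Looking at the pairs, the operation is to shift every letter 13 places forward in the alphabet (wrapping around) — i.e. ROT13, then move the first 2 characters to the end (rotate left by 2).
Applying both steps to "gradual": "tenqhny", then "nqhnyte".

nqhnyte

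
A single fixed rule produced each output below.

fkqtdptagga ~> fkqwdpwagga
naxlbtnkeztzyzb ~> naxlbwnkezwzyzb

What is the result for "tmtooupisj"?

The pattern: replace every "t" with "w".
For "tmtooupisj" the result is "wmwooupisj".

wmwooupisj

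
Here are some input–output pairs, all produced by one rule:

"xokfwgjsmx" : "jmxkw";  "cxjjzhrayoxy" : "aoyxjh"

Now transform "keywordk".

rkew

What's happening: swap the front and back halves of the string, then keep every other character starting from the second (positions 2nd, 4th, 6th, ...).
Working it through for "keywordk": intermediate "ordkkeyw", final "rkew".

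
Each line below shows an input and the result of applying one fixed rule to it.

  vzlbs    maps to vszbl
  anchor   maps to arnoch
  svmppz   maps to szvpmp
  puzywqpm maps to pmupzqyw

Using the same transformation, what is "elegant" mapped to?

The transformation: take characters alternately from the front and the back (1st, last, 2nd, 2nd-last, ...).
So "elegant" becomes "etlneag".

etlneag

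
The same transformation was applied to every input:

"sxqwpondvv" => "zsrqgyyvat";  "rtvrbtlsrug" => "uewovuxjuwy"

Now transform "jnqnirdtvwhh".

The rule is to move the first 3 characters to the end (rotate left by 3), then shift every letter 3 places forward in the alphabet (wrapping around).
Applying both steps to "jnqnirdtvwhh": "nirdtvwhhjnq", then "qlugwyzkkmqt".

qlugwyzkkmqt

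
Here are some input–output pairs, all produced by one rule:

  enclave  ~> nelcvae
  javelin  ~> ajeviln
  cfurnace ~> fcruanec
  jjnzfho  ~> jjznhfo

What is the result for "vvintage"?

vvniateg

The rule is to swap each adjacent pair of characters (1↔2, 3↔4, ...).
Applying that to "vvintage" gives "vvniateg".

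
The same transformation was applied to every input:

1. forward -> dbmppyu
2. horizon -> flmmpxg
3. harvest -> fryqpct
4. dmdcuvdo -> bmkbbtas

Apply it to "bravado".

zmpbyyt

In each case the input is transformed by: take characters alternately from the front and the back (1st, last, 2nd, 2nd-last, ...), then shift every letter 2 places backward in the alphabet (wrapping around).
For "bravado", step one produces "bordaav"; step two turns that into "zmpbyyt".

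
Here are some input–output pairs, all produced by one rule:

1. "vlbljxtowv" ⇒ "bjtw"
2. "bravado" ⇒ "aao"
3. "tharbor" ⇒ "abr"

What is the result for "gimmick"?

In each case the input is transformed by: keep every other character starting from the first (positions 1st, 3rd, 5th, ...), then delete the first character.
Working it through for "gimmick": intermediate "gmik", final "mik".

mik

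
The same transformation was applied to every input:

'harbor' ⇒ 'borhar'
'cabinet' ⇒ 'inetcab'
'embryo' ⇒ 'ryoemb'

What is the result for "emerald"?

Looking at the pairs, the operation is to move the first 3 characters to the end (rotate left by 3).
For "emerald" the result is "raldeme".

raldeme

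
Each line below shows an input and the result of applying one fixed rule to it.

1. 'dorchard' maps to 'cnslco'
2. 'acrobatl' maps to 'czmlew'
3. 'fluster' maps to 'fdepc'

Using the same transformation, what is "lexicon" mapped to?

itnzy

Rule — shift every letter 11 places forward in the alphabet (wrapping around), then delete the first 2 characters.
For "lexicon", step one produces "wpitnzy"; step two turns that into "itnzy".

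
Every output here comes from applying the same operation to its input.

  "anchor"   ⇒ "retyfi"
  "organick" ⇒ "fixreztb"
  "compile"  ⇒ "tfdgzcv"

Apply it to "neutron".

Rule — shift every letter 9 places backward in the alphabet (wrapping around).
Applying that to "neutron" gives "evlkife".

evlkife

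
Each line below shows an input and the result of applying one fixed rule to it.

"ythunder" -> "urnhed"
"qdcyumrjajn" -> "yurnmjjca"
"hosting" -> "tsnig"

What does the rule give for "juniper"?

In each case the input is transformed by: delete the first 2 characters, then sort the characters into reverse alphabetical order.
"juniper" → "rpnie".

rpnie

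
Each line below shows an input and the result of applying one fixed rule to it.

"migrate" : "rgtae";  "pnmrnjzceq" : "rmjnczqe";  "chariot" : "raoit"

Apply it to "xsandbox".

nabdxo

The transformation: swap each adjacent pair of characters (1↔2, 3↔4, ...), then delete the first 2 characters.
Doing the same to "xsandbox": "nabdxo".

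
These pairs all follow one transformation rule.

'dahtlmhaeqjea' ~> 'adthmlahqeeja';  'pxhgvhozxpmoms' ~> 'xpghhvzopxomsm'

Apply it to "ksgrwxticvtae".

skrgxwitvcate

What's happening: swap each adjacent pair of characters (1↔2, 3↔4, ...).
So "ksgrwxticvtae" becomes "skrgxwitvcate".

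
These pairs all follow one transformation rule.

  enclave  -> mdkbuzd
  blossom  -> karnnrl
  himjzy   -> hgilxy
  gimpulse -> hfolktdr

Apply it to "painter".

zomhdsq

Looking at the pairs, the operation is to swap each adjacent pair of characters (1↔2, 3↔4, ...), then shift every letter 1 place backward in the alphabet (wrapping around).
On "painter" that produces "zomhdsq".
(Check on "blossom": → "lbsoosm" → "karnnrl" ✓)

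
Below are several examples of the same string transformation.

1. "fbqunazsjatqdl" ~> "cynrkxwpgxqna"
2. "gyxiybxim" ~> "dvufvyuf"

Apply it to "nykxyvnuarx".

Each output is the input with this applied: delete the last character, then shift every letter 3 places backward in the alphabet (wrapping around).
Applying both steps to "nykxyvnuarx": "nykxyvnuar", then "kvhuvskrxo".

kvhuvskrxo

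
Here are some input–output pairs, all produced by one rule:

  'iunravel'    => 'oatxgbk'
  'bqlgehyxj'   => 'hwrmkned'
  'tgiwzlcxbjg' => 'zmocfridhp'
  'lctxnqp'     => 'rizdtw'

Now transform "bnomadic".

The rule is to delete the last character, then shift every letter 6 places forward in the alphabet (wrapping around).
Starting from "bnomadic": after the first operation, "bnomadi"; after the second, "htusgjo".

htusgjo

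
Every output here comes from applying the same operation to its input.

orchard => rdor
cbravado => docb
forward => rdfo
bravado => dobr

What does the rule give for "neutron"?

onne

The pattern: move the last 2 characters to the front (rotate right by 2), then keep only the first 4 characters.
Starting from "neutron": after the first operation, "onneutr"; after the second, "onne".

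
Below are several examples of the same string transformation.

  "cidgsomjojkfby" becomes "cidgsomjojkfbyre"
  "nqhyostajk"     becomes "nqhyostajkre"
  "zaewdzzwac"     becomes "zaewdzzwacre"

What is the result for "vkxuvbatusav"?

vkxuvbatusavre

The transformation: append "re".
Applying that to "vkxuvbatusav" gives "vkxuvbatusavre".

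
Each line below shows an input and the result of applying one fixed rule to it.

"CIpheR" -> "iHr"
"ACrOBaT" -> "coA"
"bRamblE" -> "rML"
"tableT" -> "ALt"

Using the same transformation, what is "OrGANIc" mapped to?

Rai

In each case the input is transformed by: flip the case of every letter, then keep every other character starting from the second (positions 2nd, 4th, 6th, ...).
Working it through for "OrGANIc": intermediate "oRganiC", final "Rai".
(Check on "tableT": → "TABLEt" → "ALt" ✓)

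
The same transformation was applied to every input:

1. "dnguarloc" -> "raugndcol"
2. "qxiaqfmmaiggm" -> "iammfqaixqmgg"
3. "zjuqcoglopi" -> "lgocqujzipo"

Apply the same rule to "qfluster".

sulfqret

The transformation: move the last 3 characters to the front (rotate right by 3), then reverse the string.
Starting from "qfluster": after the first operation, "terqflus"; after the second, "sulfqret".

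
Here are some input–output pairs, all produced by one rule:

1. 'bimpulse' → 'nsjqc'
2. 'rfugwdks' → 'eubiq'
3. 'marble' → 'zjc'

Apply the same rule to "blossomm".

qqmkk

The pattern: shift every letter 2 places backward in the alphabet (wrapping around), then delete the first 3 characters.
Working it through for "blossomm": intermediate "zjmqqmkk", final "qqmkk".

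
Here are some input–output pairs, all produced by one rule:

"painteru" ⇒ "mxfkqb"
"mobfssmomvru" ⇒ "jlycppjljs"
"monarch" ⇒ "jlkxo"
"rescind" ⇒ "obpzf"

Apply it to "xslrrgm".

What's happening: delete the last 2 characters, then shift every letter 3 places backward in the alphabet (wrapping around).
Applying that to "xslrrgm" gives "upioo".
(Check on "rescind": → "resci" → "obpzf" ✓)

upioo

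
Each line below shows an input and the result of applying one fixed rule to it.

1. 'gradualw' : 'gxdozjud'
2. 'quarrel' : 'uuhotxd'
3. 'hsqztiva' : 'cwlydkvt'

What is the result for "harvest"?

The pattern: move the first 3 characters to the end (rotate left by 3), then shift every letter 3 places forward in the alphabet (wrapping around).
So "harvest" becomes "yhvwkdu".

yhvwkdu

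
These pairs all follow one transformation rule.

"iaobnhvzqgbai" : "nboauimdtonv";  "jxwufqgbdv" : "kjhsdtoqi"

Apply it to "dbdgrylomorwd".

oqtelybzbejq

Each output is the input with this applied: delete the first character, then shift every letter 13 places forward in the alphabet (wrapping around) — i.e. ROT13.
For "dbdgrylomorwd", step one produces "bdgrylomorwd"; step two turns that into "oqtelybzbejq".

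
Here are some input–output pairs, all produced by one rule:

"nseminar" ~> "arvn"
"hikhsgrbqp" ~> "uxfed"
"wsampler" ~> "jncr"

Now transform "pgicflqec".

In each case the input is transformed by: keep every other character starting from the first (positions 1st, 3rd, 5th, ...), then shift every letter 13 places forward in the alphabet (wrapping around) — i.e. ROT13.
Working it through for "pgicflqec": intermediate "pifqc", final "cvsdp".

cvsdp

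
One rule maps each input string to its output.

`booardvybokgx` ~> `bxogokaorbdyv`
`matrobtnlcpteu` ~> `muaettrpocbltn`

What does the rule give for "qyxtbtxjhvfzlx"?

Looking at the pairs, the operation is to take characters alternately from the front and the back (1st, last, 2nd, 2nd-last, ...).
So "qyxtbtxjhvfzlx" becomes "qxylxztfbvthxj".

qxylxztfbvthxj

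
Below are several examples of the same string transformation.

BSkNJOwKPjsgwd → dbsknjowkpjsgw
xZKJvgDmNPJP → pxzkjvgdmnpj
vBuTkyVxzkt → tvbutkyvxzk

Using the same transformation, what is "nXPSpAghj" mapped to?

jnxpspagh

The rule is to move the last character to the front, then convert every letter to lowercase.
Starting from "nXPSpAghj": after the first operation, "jnXPSpAgh"; after the second, "jnxpspagh".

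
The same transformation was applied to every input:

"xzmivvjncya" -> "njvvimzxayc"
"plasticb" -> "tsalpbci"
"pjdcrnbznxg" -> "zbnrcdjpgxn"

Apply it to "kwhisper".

sihwkrep

What's happening: move the last 3 characters to the front (rotate right by 3), then reverse the string.
Working it through for "kwhisper": intermediate "perkwhis", final "sihwkrep".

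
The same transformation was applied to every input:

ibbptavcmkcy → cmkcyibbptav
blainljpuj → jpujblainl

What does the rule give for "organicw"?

What's happening: move the first character to the end, then swap the front and back halves of the string.
For "organicw", step one produces "rganicwo"; step two turns that into "icworgan".

icworgan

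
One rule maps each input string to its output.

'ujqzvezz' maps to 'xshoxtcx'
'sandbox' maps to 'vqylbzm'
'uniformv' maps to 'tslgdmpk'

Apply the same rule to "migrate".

The rule is to move the last character to the front, then shift every letter 2 places backward in the alphabet (wrapping around).
"migrate" → "emigrat" → "ckgepyr".

ckgepyr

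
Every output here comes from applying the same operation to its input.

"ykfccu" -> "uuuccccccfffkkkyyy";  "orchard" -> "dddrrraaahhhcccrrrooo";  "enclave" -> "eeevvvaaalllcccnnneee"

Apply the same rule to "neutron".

Each output is the input with this applied: repeat every character 3 times, then reverse the string.
Applying both steps to "neutron": "nnneeeuuutttrrrooonnn", then "nnnooorrrtttuuueeennn".

nnnooorrrtttuuueeennn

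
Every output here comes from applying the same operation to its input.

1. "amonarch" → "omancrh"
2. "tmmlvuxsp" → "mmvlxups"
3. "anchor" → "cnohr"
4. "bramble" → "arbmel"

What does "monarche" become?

norahce

Looking at the pairs, the operation is to delete the first character, then swap each adjacent pair of characters (1↔2, 3↔4, ...).
For "monarche", step one produces "onarche"; step two turns that into "norahce".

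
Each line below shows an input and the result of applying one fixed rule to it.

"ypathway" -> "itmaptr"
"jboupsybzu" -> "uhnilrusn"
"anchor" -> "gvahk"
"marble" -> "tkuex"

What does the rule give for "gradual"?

The transformation: shift every letter 7 places backward in the alphabet (wrapping around), then delete the first character.
"gradual" → "zktwnte" → "ktwnte".

ktwnte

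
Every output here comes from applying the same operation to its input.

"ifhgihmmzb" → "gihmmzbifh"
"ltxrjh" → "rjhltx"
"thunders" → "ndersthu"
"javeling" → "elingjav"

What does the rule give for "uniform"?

formuni

Looking at the pairs, the operation is to move the first 3 characters to the end (rotate left by 3).
For "uniform" the result is "formuni".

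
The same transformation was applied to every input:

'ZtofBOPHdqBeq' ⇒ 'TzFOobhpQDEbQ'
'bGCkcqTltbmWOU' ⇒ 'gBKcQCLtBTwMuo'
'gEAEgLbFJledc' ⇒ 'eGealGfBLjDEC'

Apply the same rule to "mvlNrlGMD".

VMnLLRmgd

Each output is the input with this applied: flip the case of every letter, then swap each adjacent pair of characters (1↔2, 3↔4, ...).
For "mvlNrlGMD" the result is "VMnLLRmgd".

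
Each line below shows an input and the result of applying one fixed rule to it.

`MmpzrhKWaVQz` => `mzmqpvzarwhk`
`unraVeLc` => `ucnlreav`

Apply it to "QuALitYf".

qfuyatli

The pattern: take characters alternately from the front and the back (1st, last, 2nd, 2nd-last, ...), then convert every letter to lowercase.
On "QuALitYf": the first step gives "QfuYAtLi", and the second then gives "qfuyatli".
(Check on "MmpzrhKWaVQz": → "MzmQpVzarWhK" → "mzmqpvzarwhk" ✓)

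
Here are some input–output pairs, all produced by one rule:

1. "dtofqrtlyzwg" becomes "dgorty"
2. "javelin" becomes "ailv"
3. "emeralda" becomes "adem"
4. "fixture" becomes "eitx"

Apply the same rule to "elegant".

aelt

The transformation: sort the characters into alphabetical order, then keep every other character starting from the first (positions 1st, 3rd, 5th, ...).
"elegant" → "aelt".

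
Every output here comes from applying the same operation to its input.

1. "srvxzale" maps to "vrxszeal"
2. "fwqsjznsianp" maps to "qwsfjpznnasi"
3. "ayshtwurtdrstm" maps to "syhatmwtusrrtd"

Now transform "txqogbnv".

qxotgvbn

The pattern: move the first 2 characters to the end (rotate left by 2), then take characters alternately from the front and the back (1st, last, 2nd, 2nd-last, ...).
For "txqogbnv", step one produces "qogbnvtx"; step two turns that into "qxotgvbn".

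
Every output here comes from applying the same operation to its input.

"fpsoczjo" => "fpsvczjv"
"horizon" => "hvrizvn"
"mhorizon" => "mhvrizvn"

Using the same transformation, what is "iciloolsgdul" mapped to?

icilvvlsgdul

In each case the input is transformed by: replace every "o" with "v".
Doing the same to "iciloolsgdul": "icilvvlsgdul".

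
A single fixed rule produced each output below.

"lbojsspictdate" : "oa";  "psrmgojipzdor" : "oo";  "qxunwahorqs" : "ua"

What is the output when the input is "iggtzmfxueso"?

uo

Each output is the input with this applied: keep one character in every 3, starting at position 3 (positions 3rd, 6th, 9th, ...), then keep only the vowels.
"iggtzmfxueso" → "gmuo" → "uo".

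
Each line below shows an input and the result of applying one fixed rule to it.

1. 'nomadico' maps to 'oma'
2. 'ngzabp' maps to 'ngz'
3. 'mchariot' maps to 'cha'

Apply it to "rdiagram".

dia

In each case the input is transformed by: swap the front and back halves of the string, then keep only the last 3 characters.
Applying that to "rdiagram" gives "dia".
(Check on "nomadico": → "diconoma" → "oma" ✓)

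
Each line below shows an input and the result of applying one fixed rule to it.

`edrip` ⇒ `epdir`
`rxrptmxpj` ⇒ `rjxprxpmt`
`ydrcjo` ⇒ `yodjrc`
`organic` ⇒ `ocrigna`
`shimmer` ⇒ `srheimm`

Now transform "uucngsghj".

ujuhcgnsg

The rule is to take characters alternately from the front and the back (1st, last, 2nd, 2nd-last, ...).
So "uucngsghj" becomes "ujuhcgnsg".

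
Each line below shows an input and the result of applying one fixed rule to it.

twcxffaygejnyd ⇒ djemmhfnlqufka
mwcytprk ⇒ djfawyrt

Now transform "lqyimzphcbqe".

xfptgwojixls

Rule — move the first character to the end, then shift every letter 7 places forward in the alphabet (wrapping around).
On "lqyimzphcbqe" that produces "xfptgwojixls".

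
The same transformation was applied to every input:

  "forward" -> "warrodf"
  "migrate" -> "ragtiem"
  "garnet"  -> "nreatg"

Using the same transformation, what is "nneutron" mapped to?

tureonnn

Looking at the pairs, the operation is to take characters alternately from the front and the back (1st, last, 2nd, 2nd-last, ...), then reverse the string.
"nneutron" → "nnnoerut" → "tureonnn".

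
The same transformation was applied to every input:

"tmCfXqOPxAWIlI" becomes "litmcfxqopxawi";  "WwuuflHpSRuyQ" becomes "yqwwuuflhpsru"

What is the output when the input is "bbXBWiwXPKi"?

kibbxbwiwxp

The transformation: move the last 2 characters to the front (rotate right by 2), then convert every letter to lowercase.
On "bbXBWiwXPKi": the first step gives "KibbXBWiwXP", and the second then gives "kibbxbwiwxp".
(Check on "WwuuflHpSRuyQ": → "yQWwuuflHpSRu" → "yqwwuuflhpsru" ✓)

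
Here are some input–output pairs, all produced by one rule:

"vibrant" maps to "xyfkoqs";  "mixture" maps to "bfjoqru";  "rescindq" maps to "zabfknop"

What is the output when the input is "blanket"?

xybhikq

What's happening: sort the characters into alphabetical order, then shift every letter 3 places backward in the alphabet (wrapping around).
"blanket" → "abeklnt" → "xybhikq".
(Check on "vibrant": → "abinrtv" → "xyfkoqs" ✓)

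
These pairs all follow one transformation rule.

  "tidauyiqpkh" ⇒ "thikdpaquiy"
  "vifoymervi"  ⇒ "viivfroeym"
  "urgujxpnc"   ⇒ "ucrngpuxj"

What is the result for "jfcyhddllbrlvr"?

jrfvclyrhbdldl

In each case the input is transformed by: take characters alternately from the front and the back (1st, last, 2nd, 2nd-last, ...).
So "jfcyhddllbrlvr" becomes "jrfvclyrhbdldl".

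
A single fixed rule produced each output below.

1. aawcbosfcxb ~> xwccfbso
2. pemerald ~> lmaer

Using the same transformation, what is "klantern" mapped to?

Rule — take characters alternately from the front and the back (1st, last, 2nd, 2nd-last, ...), then delete the first 3 characters.
For "klantern", step one produces "knlraent"; step two turns that into "raent".

raent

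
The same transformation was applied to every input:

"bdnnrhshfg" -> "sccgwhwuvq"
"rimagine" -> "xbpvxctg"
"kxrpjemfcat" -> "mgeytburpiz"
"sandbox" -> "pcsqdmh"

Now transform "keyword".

The transformation: move the first character to the end, then shift every letter 11 places backward in the alphabet (wrapping around).
Applying both steps to "keyword": "eywordk", then "tnldgsz".

tnldgsz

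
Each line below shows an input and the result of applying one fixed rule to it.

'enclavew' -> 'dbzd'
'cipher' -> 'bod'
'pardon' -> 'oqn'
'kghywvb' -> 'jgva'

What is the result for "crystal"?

bxsk

Rule — shift every letter 1 place backward in the alphabet (wrapping around), then keep every other character starting from the first (positions 1st, 3rd, 5th, ...).
Doing the same to "crystal": "bxsk".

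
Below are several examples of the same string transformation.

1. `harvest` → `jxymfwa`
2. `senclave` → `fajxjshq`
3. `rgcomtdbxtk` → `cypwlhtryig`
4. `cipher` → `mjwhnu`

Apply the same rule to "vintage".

The pattern: shift every letter 5 places forward in the alphabet (wrapping around), then move the last 3 characters to the front (rotate right by 3).
Starting from "vintage": after the first operation, "ansyflj"; after the second, "fljansy".

fljansy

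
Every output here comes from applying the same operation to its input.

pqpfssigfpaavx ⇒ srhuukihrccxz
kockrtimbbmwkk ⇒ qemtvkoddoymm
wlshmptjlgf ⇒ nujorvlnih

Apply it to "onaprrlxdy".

The transformation: delete the first character, then shift every letter 2 places forward in the alphabet (wrapping around).
"onaprrlxdy" → "naprrlxdy" → "pcrttnzfa".

pcrttnzfa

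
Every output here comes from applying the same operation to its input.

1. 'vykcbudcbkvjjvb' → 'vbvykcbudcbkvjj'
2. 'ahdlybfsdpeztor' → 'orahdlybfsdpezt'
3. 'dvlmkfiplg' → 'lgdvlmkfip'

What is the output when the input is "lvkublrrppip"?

The pattern: move the last 2 characters to the front (rotate right by 2).
So "lvkublrrppip" becomes "iplvkublrrpp".

iplvkublrrpp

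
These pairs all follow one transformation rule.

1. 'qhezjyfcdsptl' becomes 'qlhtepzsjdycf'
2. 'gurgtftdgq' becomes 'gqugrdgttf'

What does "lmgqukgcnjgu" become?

Rule — take characters alternately from the front and the back (1st, last, 2nd, 2nd-last, ...).
Doing the same to "lmgqukgcnjgu": "lumggjqnuckg".

lumggjqnuckg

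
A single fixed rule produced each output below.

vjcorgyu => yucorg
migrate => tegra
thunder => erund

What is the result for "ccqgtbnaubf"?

bfqgtbnau

The rule is to delete the first 2 characters, then move the last 2 characters to the front (rotate right by 2).
For "ccqgtbnaubf", step one produces "qgtbnaubf"; step two turns that into "bfqgtbnau".
(Check on "thunder": → "under" → "erund" ✓)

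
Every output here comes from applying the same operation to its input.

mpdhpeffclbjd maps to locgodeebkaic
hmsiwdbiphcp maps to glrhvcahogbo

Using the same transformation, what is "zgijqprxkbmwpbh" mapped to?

In each case the input is transformed by: shift every letter 1 place backward in the alphabet (wrapping around).
Applying that to "zgijqprxkbmwpbh" gives "yfhipoqwjalvoag".

yfhipoqwjalvoag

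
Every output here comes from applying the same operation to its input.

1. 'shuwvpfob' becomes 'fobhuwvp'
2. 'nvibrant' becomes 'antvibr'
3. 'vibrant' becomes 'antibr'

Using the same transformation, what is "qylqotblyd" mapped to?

The transformation: delete the first character, then move the last 3 characters to the front (rotate right by 3).
Applying that to "qylqotblyd" gives "lydylqotb".
(Check on "nvibrant": → "vibrant" → "antvibr" ✓)

lydylqotb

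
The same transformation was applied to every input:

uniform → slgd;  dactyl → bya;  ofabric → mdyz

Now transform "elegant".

Each output is the input with this applied: shift every letter 2 places backward in the alphabet (wrapping around), then delete the last 3 characters.
"elegant" → "cjceylr" → "cjce".

cjce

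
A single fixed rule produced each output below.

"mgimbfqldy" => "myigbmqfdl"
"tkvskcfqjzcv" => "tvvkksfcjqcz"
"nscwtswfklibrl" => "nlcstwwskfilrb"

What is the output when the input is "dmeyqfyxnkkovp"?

The pattern: move the last character to the front, then swap each adjacent pair of characters (1↔2, 3↔4, ...).
Working it through for "dmeyqfyxnkkovp": intermediate "pdmeyqfyxnkkov", final "dpemqyyfnxkkvo".

dpemqyyfnxkkvo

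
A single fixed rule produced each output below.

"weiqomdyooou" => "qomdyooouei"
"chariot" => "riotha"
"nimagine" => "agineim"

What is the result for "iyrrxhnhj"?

Rule — delete the first character, then move the first 2 characters to the end (rotate left by 2).
On "iyrrxhnhj": the first step gives "yrrxhnhj", and the second then gives "rxhnhjyr".

rxhnhjyr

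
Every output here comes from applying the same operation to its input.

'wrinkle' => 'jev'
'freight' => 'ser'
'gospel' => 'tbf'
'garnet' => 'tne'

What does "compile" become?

pbz

The transformation: shift every letter 13 places forward in the alphabet (wrapping around) — i.e. ROT13, then keep only the first 3 characters.
Working it through for "compile": intermediate "pbzcvyr", final "pbz".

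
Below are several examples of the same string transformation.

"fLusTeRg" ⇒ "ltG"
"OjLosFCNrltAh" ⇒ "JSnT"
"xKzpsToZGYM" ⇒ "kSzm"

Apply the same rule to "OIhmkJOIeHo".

iKiO

Looking at the pairs, the operation is to keep one character in every 3, starting at position 2 (positions 2nd, 5th, 8th, ...), then flip the case of every letter.
Working it through for "OIhmkJOIeHo": intermediate "IkIo", final "iKiO".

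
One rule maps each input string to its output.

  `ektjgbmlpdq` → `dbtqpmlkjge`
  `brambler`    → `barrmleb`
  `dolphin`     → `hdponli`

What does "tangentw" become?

eawttnng

What's happening: sort the characters into reverse alphabetical order, then move the last 2 characters to the front (rotate right by 2).
Doing the same to "tangentw": "eawttnng".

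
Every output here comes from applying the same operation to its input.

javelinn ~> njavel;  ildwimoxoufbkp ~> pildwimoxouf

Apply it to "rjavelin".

The pattern: move the last character to the front, then delete the last 2 characters.
Working it through for "rjavelin": intermediate "nrjaveli", final "nrjave".

nrjave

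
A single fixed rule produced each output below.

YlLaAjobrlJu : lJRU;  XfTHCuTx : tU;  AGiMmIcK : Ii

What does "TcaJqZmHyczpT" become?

The transformation: keep one character in every 3, starting at position 3 (positions 3rd, 6th, 9th, ...), then flip the case of every letter.
Working it through for "TcaJqZmHyczpT": intermediate "aZyp", final "AzYP".

AzYP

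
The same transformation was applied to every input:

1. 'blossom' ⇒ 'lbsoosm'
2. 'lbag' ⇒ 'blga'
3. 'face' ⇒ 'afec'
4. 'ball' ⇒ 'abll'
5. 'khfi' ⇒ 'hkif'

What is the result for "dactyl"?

adtcly

In each case the input is transformed by: swap each adjacent pair of characters (1↔2, 3↔4, ...).
"dactyl" → "adtcly".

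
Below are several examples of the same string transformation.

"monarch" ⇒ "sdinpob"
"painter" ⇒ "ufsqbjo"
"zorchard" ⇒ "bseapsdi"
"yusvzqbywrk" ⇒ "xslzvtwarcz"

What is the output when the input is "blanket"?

lfucmbo

The transformation: move the last 3 characters to the front (rotate right by 3), then shift every letter 1 place forward in the alphabet (wrapping around).
Applying both steps to "blanket": "ketblan", then "lfucmbo".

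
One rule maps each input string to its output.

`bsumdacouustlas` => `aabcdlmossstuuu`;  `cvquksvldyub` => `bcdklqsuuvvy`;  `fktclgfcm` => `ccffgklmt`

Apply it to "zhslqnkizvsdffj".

The pattern: sort the characters into alphabetical order.
"zhslqnkizvsdffj" → "dffhijklnqssvzz".

dffhijklnqssvzz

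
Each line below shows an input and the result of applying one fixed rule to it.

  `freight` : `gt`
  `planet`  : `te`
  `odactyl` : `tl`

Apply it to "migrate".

Rule — swap each adjacent pair of characters (1↔2, 3↔4, ...), then keep only the last 2 characters.
On "migrate" that produces "ae".

ae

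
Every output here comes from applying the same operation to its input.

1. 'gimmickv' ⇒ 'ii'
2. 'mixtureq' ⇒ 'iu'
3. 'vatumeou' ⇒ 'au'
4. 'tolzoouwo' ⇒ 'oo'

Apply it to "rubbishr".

In each case the input is transformed by: keep one character in every 3, starting at position 2 (positions 2nd, 5th, 8th, ...), then keep only the vowels.
Applying both steps to "rubbishr": "uir", then "ui".

ui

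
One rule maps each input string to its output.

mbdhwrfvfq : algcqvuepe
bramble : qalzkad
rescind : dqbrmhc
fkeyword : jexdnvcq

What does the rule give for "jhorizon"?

giqnyhmn

In each case the input is transformed by: shift every letter 1 place backward in the alphabet (wrapping around), then swap each adjacent pair of characters (1↔2, 3↔4, ...).
On "jhorizon" that produces "giqnyhmn".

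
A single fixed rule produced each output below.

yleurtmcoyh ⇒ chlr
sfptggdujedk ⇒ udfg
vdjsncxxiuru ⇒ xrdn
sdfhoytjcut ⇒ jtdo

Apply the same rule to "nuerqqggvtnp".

gnuq

In each case the input is transformed by: keep one character in every 3, starting at position 2 (positions 2nd, 5th, 8th, ...), then move the first 2 characters to the end (rotate left by 2).
Working it through for "nuerqqggvtnp": intermediate "uqgn", final "gnuq".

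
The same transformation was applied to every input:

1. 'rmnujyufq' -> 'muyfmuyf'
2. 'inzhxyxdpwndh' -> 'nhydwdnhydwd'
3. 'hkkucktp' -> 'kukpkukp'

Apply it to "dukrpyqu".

What's happening: keep every other character starting from the second (positions 2nd, 4th, 6th, ...), then write the whole string twice.
For "dukrpyqu", step one produces "uryu"; step two turns that into "uryuuryu".
(Check on "inzhxyxdpwndh": → "nhydwd" → "nhydwdnhydwd" ✓)

uryuuryu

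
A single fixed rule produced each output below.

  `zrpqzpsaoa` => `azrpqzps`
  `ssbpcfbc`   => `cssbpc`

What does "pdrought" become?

Each output is the input with this applied: move the last 3 characters to the front (rotate right by 3), then delete the first 2 characters.
"pdrought" → "ghtpdrou" → "tpdrou".

tpdrou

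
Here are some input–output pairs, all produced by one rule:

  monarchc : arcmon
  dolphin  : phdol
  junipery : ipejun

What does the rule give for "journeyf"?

The transformation: delete the last 2 characters, then move the first 3 characters to the end (rotate left by 3).
Applying both steps to "journeyf": "journe", then "rnejou".

rnejou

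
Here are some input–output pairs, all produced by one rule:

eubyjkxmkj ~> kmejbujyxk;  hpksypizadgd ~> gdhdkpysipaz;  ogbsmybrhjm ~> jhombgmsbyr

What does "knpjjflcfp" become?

fckppnjjlf

What's happening: move the last 3 characters to the front (rotate right by 3), then swap each adjacent pair of characters (1↔2, 3↔4, ...).
"knpjjflcfp" → "fckppnjjlf".
(Check on "ogbsmybrhjm": → "hjmogbsmybr" → "jhombgmsbyr" ✓)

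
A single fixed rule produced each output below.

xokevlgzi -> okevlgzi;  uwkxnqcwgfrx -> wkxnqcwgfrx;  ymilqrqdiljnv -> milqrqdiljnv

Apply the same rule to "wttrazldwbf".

ttrazldwbf

What's happening: delete the first character.
Doing the same to "wttrazldwbf": "ttrazldwbf".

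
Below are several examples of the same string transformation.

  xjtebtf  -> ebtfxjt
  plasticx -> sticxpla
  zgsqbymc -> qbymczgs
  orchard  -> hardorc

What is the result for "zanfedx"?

fedxzan

Rule — move the first 3 characters to the end (rotate left by 3).
"zanfedx" → "fedxzan".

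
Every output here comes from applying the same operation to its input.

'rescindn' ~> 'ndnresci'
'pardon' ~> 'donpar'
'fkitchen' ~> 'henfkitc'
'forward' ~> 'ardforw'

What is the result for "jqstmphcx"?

Rule — move the last 3 characters to the front (rotate right by 3).
So "jqstmphcx" becomes "hcxjqstmp".

hcxjqstmp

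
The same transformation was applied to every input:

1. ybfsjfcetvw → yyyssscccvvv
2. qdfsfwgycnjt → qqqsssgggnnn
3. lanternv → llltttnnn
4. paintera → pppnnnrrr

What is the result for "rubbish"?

rrrbbbhhh

The pattern: keep one character in every 3, starting at position 1 (positions 1st, 4th, 7th, ...), then repeat every character 3 times.
Doing the same to "rubbish": "rrrbbbhhh".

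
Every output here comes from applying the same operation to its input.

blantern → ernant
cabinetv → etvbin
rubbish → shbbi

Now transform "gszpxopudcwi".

Rule — delete the first 2 characters, then move the first 3 characters to the end (rotate left by 3).
On "gszpxopudcwi": the first step gives "zpxopudcwi", and the second then gives "opudcwizpx".

opudcwizpx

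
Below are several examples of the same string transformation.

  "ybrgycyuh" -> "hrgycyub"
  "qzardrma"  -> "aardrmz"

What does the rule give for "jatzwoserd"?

dtzwosera

In each case the input is transformed by: delete the first character, then swap the first and last characters.
Applying both steps to "jatzwoserd": "atzwoserd", then "dtzwosera".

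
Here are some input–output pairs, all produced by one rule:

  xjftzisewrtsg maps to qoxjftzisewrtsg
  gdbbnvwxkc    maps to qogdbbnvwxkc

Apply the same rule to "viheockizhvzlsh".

The rule is to prepend "qo".
Doing the same to "viheockizhvzlsh": "qoviheockizhvzlsh".

qoviheockizhvzlsh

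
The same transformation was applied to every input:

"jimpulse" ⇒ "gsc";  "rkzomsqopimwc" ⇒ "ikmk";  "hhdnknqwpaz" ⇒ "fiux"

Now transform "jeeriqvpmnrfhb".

cgnpz

The rule is to shift every letter 2 places backward in the alphabet (wrapping around), then keep one character in every 3, starting at position 2 (positions 2nd, 5th, 8th, ...).
Working it through for "jeeriqvpmnrfhb": intermediate "hccpgotnklpdfz", final "cgnpz".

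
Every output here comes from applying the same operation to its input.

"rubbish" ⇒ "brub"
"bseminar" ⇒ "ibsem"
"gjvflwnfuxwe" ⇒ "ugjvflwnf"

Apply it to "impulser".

limpu

The pattern: delete the last 3 characters, then move the last character to the front.
Working it through for "impulser": intermediate "impul", final "limpu".
(Check on "rubbish": → "rubb" → "brub" ✓)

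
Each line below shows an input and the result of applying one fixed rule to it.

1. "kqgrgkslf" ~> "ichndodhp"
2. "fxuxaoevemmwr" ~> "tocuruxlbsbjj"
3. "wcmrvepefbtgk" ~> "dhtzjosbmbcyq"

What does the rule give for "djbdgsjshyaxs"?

upagyadpgpevx

In each case the input is transformed by: move the last 2 characters to the front (rotate right by 2), then shift every letter 3 places backward in the alphabet (wrapping around).
Starting from "djbdgsjshyaxs": after the first operation, "xsdjbdgsjshya"; after the second, "upagyadpgpevx".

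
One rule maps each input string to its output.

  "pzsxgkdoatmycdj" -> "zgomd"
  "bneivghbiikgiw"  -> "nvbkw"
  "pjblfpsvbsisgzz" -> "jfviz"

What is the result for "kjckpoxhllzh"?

jphz

Rule — keep one character in every 3, starting at position 2 (positions 2nd, 5th, 8th, ...).
For "kjckpoxhllzh" the result is "jphz".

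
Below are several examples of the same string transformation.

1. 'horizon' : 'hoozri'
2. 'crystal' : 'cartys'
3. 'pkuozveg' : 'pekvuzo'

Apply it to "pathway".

paawth

What's happening: delete the last character, then take characters alternately from the front and the back (1st, last, 2nd, 2nd-last, ...).
Working it through for "pathway": intermediate "pathwa", final "paawth".
(Check on "pkuozveg": → "pkuozve" → "pekvuzo" ✓)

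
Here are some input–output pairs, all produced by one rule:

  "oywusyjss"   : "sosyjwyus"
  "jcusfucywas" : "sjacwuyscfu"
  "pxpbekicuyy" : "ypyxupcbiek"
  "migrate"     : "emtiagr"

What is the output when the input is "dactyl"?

Looking at the pairs, the operation is to reverse the string, then take characters alternately from the front and the back (1st, last, 2nd, 2nd-last, ...).
"dactyl" → "lytcad" → "ldyatc".

ldyatc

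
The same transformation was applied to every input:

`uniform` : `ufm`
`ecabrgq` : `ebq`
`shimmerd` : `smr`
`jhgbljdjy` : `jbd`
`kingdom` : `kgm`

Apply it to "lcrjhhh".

ljh

In each case the input is transformed by: keep one character in every 3, starting at position 1 (positions 1st, 4th, 7th, ...).
So "lcrjhhh" becomes "ljh".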